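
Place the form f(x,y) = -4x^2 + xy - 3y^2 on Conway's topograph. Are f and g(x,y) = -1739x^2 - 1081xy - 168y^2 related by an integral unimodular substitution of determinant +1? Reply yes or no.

D₁ = -47, D₂ = -47
f is negative-definite; reduce −f:
−f: flip: (4,-1,3)→(3,1,4)
−f: reduced (well bottom): (3,1,4) with a≤c, −a<b≤a
flip sign back: reduced form of f is (-3,-1,-4)
g is negative-definite; reduce −g:
−g: flip: (1739,1081,168)→(168,-1081,1739)
−g: translate: b→-73 (≡-1081 mod 336), so (168,-1081,1739)→(168,-73,8)
−g: flip: (168,-73,8)→(8,73,168)
−g: translate: b→-7 (≡73 mod 16), so (8,73,168)→(8,-7,3)
−g: flip: (8,-7,3)→(3,7,8)
−g: translate: b→1 (≡7 mod 6), so (3,7,8)→(3,1,4)
−g: reduced (well bottom): (3,1,4) with a≤c, −a<b≤a
flip sign back: reduced form of g is (-3,-1,-4)
reduced forms (-3, -1, -4) vs (-3, -1, -4) ⇒ equivalent

yes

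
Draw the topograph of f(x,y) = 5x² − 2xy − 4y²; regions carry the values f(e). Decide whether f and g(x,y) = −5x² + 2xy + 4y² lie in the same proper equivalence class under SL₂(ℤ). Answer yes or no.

D₁ = 84, D₂ = 84
river cycle of f (length 6): (-4, 2, 5), (5, 8, -1), (-1, 8, 5), (5, 2, -4), (-4, 6, 3), (3, 6, -4)
river cycle of g (length 6): (4, 6, -3), (-3, 6, 4), (4, 2, -5), (-5, 8, 1), (1, 8, -5), (-5, 2, 4)
cycles differ ⇒ inequivalent

no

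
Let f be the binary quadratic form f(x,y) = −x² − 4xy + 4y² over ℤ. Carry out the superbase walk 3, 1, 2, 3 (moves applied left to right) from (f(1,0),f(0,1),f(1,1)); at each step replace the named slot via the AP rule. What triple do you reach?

start (-1,4,-1) = (f(1,0),f(0,1),f(1,1))
replace slot 3: 2·((-1)+4) − (-1) = 7 → (-1,4,7)
replace slot 1: 2·(4+7) − (-1) = 23 → (23,4,7)
replace slot 2: 2·(23+7) − 4 = 56 → (23,56,7)
replace slot 3: 2·(23+56) − 7 = 151 → (23,56,151)

23,56,151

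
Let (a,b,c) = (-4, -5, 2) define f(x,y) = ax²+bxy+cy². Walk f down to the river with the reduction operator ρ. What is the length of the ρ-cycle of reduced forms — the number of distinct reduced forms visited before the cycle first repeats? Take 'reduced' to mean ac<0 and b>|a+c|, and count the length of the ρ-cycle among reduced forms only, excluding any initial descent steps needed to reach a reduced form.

D = 57, ⌊√D⌋ = 7
descent: ρ → (2,5,-4)  [lands on river]
river: ρ → (-4,3,3)
river: ρ → (3,3,-4)
river: ρ → (-4,5,2)
river: ρ → (2,7,-1)
river: ρ → (-1,7,2)
ρ-cycle length = 6 (tail of 1 descent step not counted)

6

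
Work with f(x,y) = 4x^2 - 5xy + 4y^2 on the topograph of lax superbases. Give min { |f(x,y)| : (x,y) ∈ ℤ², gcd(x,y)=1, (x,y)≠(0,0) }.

translate: b→3 (≡-5 mod 8), so (4,-5,4)→(4,3,3)
flip: (4,3,3)→(3,-3,4)
translate: b→3 (≡-3 mod 6), so (3,-3,4)→(3,3,4)
reduced (well bottom): (3,3,4) with a≤c, −a<b≤a
well minimum = a = 3

3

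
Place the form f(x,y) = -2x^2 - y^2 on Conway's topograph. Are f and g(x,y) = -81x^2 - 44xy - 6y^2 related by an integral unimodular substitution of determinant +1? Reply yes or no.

D₁ = -8, D₂ = -8
f is negative-definite; reduce −f:
−f: flip: (2,0,1)→(1,0,2)
−f: reduced (well bottom): (1,0,2) with a≤c, −a<b≤a
flip sign back: reduced form of f is (-1,0,-2)
g is negative-definite; reduce −g:
−g: flip: (81,44,6)→(6,-44,81)
−g: translate: b→4 (≡-44 mod 12), so (6,-44,81)→(6,4,1)
−g: flip: (6,4,1)→(1,-4,6)
−g: translate: b→0 (≡-4 mod 2), so (1,-4,6)→(1,0,2)
−g: reduced (well bottom): (1,0,2) with a≤c, −a<b≤a
flip sign back: reduced form of g is (-1,0,-2)
reduced forms (-1, 0, -2) vs (-1, 0, -2) ⇒ equivalent

yes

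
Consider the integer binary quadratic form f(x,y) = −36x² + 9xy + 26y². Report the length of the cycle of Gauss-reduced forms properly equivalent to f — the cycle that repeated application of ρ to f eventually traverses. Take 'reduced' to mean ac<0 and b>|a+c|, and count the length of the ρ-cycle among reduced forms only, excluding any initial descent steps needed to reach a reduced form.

D = 3825, ⌊√D⌋ = 61
descent: ρ → (26,43,-19)  [lands on river]
river: ρ → (-19,33,36)
river: ρ → (36,39,-16)
river: ρ → (-16,57,9)
river: ρ → (9,51,-34)
river: ρ → (-34,17,26)
river: ρ → (26,35,-25)
river: ρ → (-25,15,36)
river: ρ → (36,57,-4)
river: ρ → (-4,55,50)
river: ρ → (50,45,-9)
river: ρ → (-9,45,50)
river: ρ → (50,55,-4)
river: ρ → (-4,57,36)
river: ρ → (36,15,-25)
river: ρ → (-25,35,26)
river: ρ → (26,17,-34)
river: ρ → (-34,51,9)
river: ρ → (9,57,-16)
river: ρ → (-16,39,36)
river: ρ → (36,33,-19)
river: ρ → (-19,43,26)
river: ρ → (26,61,-1)
river: ρ → (-1,61,26)
ρ-cycle length = 24 (tail of 1 descent step not counted)

24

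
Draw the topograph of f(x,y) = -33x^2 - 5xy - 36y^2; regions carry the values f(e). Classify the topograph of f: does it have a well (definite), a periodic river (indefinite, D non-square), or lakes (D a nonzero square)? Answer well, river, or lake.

D = b²−4ac = (-5)² − 4·(-33)·(-36) = -4727
D < 0 ⇒ definite ⇒ every region one sign ⇒ single well

well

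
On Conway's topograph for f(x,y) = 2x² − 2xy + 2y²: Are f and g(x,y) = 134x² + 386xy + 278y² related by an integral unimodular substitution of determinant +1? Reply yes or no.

D₁ = -12, D₂ = -12
f: translate: b→2 (≡-2 mod 4), so (2,-2,2)→(2,2,2)
f: reduced (well bottom): (2,2,2) with a≤c, −a<b≤a
g: translate: b→118 (≡386 mod 268), so (134,386,278)→(134,118,26)
g: flip: (134,118,26)→(26,-118,134)
g: translate: b→-14 (≡-118 mod 52), so (26,-118,134)→(26,-14,2)
g: flip: (26,-14,2)→(2,14,26)
g: translate: b→2 (≡14 mod 4), so (2,14,26)→(2,2,2)
g: reduced (well bottom): (2,2,2) with a≤c, −a<b≤a
reduced forms (2, 2, 2) vs (2, 2, 2) ⇒ equivalent

yes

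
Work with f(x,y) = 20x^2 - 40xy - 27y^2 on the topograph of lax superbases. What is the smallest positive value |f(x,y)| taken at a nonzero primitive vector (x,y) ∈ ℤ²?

descent: ρ → (-27,40,20)  [lands on river]
river: ρ → (20,40,-27)
river: ρ → (-27,14,33)
river: ρ → (33,52,-8)
river: ρ → (-8,60,5)
river: ρ → (5,60,-8)
river: ρ → (-8,52,33)
river: ρ → (33,14,-27)
closes: descent 1, river 8
min |a| on river = 5

5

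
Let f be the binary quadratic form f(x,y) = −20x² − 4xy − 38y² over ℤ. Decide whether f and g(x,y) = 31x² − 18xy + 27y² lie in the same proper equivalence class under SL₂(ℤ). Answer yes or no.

D₁ = -3024, D₂ = -3024
f is negative-definite; reduce −f:
−f: reduced (well bottom): (20,4,38) with a≤c, −a<b≤a
flip sign back: reduced form of f is (-20,-4,-38)
g: flip: (31,-18,27)→(27,18,31)
g: reduced (well bottom): (27,18,31) with a≤c, −a<b≤a
reduced forms (-20, -4, -38) vs (27, 18, 31) ⇒ inequivalent

no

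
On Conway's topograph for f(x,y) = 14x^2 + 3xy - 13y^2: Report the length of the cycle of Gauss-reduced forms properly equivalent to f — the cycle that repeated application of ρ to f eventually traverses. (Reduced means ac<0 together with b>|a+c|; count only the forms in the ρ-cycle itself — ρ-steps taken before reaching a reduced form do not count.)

D = 737, ⌊√D⌋ = 27
river: ρ → (-13,23,4)
river: ρ → (4,25,-7)
river: ρ → (-7,17,16)
river: ρ → (16,15,-8)
river: ρ → (-8,17,14)
river: ρ → (14,11,-11)
river: ρ → (-11,11,14)
river: ρ → (14,17,-8)
river: ρ → (-8,15,16)
river: ρ → (16,17,-7)
river: ρ → (-7,25,4)
river: ρ → (4,23,-13)
river: ρ → (-13,3,14)
river: ρ → (14,25,-2)
river: ρ → (-2,27,1)
river: ρ → (1,27,-2)
river: ρ → (-2,25,14)
river: ρ → (14,3,-13)
ρ-cycle length = 18 (tail of 0 descent steps not counted)

18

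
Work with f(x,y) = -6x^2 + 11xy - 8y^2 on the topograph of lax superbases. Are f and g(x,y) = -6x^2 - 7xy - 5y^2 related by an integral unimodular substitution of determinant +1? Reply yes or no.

D₁ = -71, D₂ = -71
f is negative-definite; reduce −f:
−f: translate: b→1 (≡-11 mod 12), so (6,-11,8)→(6,1,3)
−f: flip: (6,1,3)→(3,-1,6)
−f: reduced (well bottom): (3,-1,6) with a≤c, −a<b≤a
flip sign back: reduced form of f is (-3,1,-6)
g is negative-definite; reduce −g:
−g: translate: b→-5 (≡7 mod 12), so (6,7,5)→(6,-5,4)
−g: flip: (6,-5,4)→(4,5,6)
−g: translate: b→-3 (≡5 mod 8), so (4,5,6)→(4,-3,5)
−g: reduced (well bottom): (4,-3,5) with a≤c, −a<b≤a
flip sign back: reduced form of g is (-4,3,-5)
reduced forms (-3, 1, -6) vs (-4, 3, -5) ⇒ inequivalent

no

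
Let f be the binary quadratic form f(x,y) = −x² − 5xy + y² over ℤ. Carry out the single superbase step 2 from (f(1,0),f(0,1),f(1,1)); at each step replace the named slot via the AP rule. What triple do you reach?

start (-1,1,-5) = (f(1,0),f(0,1),f(1,1))
replace slot 2: 2·((-1)+(-5)) − 1 = -13 → (-1,-13,-5)

-1,-13,-5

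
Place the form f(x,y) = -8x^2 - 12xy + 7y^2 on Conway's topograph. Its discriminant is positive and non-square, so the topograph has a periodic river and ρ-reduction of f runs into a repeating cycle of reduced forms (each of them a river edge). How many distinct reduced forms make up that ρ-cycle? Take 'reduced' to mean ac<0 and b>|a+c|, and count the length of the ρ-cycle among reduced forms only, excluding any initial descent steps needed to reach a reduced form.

D = 368, ⌊√D⌋ = 19
descent: ρ → (7,12,-8)  [lands on river]
river: ρ → (-8,4,11)
river: ρ → (11,18,-1)
river: ρ → (-1,18,11)
river: ρ → (11,4,-8)
river: ρ → (-8,12,7)
river: ρ → (7,16,-4)
river: ρ → (-4,16,7)
ρ-cycle length = 8 (tail of 1 descent step not counted)

8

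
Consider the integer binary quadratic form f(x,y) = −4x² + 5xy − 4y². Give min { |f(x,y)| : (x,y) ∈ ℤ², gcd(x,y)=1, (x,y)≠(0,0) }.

translate: b→3 (≡-5 mod 8), so (4,-5,4)→(4,3,3)
flip: (4,3,3)→(3,-3,4)
translate: b→3 (≡-3 mod 6), so (3,-3,4)→(3,3,4)
reduced (well bottom): (3,3,4) with a≤c, −a<b≤a
well minimum |f| = |-3| = 3 (negative-definite)

3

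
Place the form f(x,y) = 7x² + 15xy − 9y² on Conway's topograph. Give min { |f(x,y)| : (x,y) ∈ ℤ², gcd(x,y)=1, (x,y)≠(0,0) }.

river: ρ → (-9,21,1)
river: ρ → (1,21,-9)
river: ρ → (-9,15,7)
river: ρ → (7,13,-11)
river: ρ → (-11,9,9)
river: ρ → (9,9,-11)
river: ρ → (-11,13,7)
river: ρ → (7,15,-9)
closes: descent 0, river 8
min |a| on river = 1

1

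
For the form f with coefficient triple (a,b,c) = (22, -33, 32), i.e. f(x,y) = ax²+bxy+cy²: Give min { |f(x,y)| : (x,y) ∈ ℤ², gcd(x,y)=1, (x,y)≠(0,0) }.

translate: b→11 (≡-33 mod 44), so (22,-33,32)→(22,11,21)
flip: (22,11,21)→(21,-11,22)
reduced (well bottom): (21,-11,22) with a≤c, −a<b≤a
well minimum = a = 21

21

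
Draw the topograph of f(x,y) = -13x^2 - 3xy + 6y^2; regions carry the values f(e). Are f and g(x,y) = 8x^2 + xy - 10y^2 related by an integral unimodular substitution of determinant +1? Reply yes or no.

D₁ = 321, D₂ = 321
river cycle of f (length 6): (6, 15, -4), (-4, 17, 2), (2, 15, -12), (-12, 9, 5), (5, 11, -10), (-10, 9, 6)
river cycle of g (length 4): (8, 17, -1), (-1, 17, 8), (8, 15, -3), (-3, 15, 8)
cycles differ ⇒ inequivalent

no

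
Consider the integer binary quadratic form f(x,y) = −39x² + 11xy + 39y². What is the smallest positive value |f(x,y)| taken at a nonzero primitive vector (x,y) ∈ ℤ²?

river: ρ → (39,67,-11)
river: ρ → (-11,65,45)
river: ρ → (45,25,-31)
river: ρ → (-31,37,39)
river: ρ → (39,41,-29)
river: ρ → (-29,75,5)
river: ρ → (5,75,-29)
river: ρ → (-29,41,39)
river: ρ → (39,37,-31)
river: ρ → (-31,25,45)
river: ρ → (45,65,-11)
river: ρ → (-11,67,39)
river: ρ → (39,11,-39)
river: ρ → (-39,67,11)
river: ρ → (11,65,-45)
river: ρ → (-45,25,31)
river: ρ → (31,37,-39)
river: ρ → (-39,41,29)
river: ρ → (29,75,-5)
river: ρ → (-5,75,29)
river: ρ → (29,41,-39)
river: ρ → (-39,37,31)
river: ρ → (31,25,-45)
river: ρ → (-45,65,11)
river: ρ → (11,67,-39)
river: ρ → (-39,11,39)
closes: descent 0, river 26
min |a| on river = 5

5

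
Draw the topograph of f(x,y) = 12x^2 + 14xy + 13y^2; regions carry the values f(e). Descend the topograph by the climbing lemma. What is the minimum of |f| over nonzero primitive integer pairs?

translate: b→-10 (≡14 mod 24), so (12,14,13)→(12,-10,11)
flip: (12,-10,11)→(11,10,12)
reduced (well bottom): (11,10,12) with a≤c, −a<b≤a
well minimum = a = 11

11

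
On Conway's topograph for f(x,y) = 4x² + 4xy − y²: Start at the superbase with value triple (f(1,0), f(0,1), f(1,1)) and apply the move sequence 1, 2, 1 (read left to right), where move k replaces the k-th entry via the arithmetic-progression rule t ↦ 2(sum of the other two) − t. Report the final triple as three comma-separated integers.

start (4,-1,7) = (f(1,0),f(0,1),f(1,1))
replace slot 1: 2·((-1)+7) − 4 = 8 → (8,-1,7)
replace slot 2: 2·(8+7) − (-1) = 31 → (8,31,7)
replace slot 1: 2·(31+7) − 8 = 68 → (68,31,7)

68,31,7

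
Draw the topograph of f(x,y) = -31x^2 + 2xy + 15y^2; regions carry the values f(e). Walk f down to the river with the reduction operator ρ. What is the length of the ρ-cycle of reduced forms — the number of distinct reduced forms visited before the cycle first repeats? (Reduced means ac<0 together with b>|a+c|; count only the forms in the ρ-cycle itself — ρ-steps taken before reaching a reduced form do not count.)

D = 1864, ⌊√D⌋ = 43
descent: ρ → (15,28,-18)  [lands on river]
river: ρ → (-18,8,25)
river: ρ → (25,42,-1)
river: ρ → (-1,42,25)
river: ρ → (25,8,-18)
river: ρ → (-18,28,15)
river: ρ → (15,32,-14)
river: ρ → (-14,24,23)
river: ρ → (23,22,-15)
river: ρ → (-15,38,7)
river: ρ → (7,32,-30)
river: ρ → (-30,28,9)
river: ρ → (9,26,-33)
river: ρ → (-33,40,2)
river: ρ → (2,40,-33)
river: ρ → (-33,26,9)
river: ρ → (9,28,-30)
river: ρ → (-30,32,7)
river: ρ → (7,38,-15)
river: ρ → (-15,22,23)
river: ρ → (23,24,-14)
river: ρ → (-14,32,15)
ρ-cycle length = 22 (tail of 1 descent step not counted)

22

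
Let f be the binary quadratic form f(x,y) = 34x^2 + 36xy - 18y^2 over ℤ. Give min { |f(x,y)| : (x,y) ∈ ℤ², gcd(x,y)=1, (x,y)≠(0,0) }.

river: ρ → (-18,36,34)
river: ρ → (34,32,-20)
river: ρ → (-20,48,18)
river: ρ → (18,60,-2)
river: ρ → (-2,60,18)
river: ρ → (18,48,-20)
river: ρ → (-20,32,34)
river: ρ → (34,36,-18)
closes: descent 0, river 8
min |a| on river = 2

2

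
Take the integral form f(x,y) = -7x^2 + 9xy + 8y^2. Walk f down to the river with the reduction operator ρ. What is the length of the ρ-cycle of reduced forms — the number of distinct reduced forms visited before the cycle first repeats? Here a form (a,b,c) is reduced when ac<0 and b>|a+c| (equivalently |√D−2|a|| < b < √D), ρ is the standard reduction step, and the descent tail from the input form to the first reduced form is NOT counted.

D = 305, ⌊√D⌋ = 17
river: ρ → (8,7,-8)
river: ρ → (-8,9,7)
river: ρ → (7,5,-10)
river: ρ → (-10,15,2)
river: ρ → (2,17,-2)
river: ρ → (-2,15,10)
river: ρ → (10,5,-7)
river: ρ → (-7,9,8)
ρ-cycle length = 8 (tail of 0 descent steps not counted)

8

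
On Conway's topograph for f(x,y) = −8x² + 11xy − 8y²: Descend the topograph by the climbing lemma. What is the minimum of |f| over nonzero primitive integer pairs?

translate: b→5 (≡-11 mod 16), so (8,-11,8)→(8,5,5)
flip: (8,5,5)→(5,-5,8)
translate: b→5 (≡-5 mod 10), so (5,-5,8)→(5,5,8)
reduced (well bottom): (5,5,8) with a≤c, −a<b≤a
well minimum |f| = |-5| = 5 (negative-definite)

5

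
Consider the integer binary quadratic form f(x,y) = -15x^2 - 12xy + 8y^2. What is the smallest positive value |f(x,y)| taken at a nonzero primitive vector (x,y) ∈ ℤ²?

descent: ρ → (8,12,-15)  [lands on river]
river: ρ → (-15,18,5)
river: ρ → (5,22,-7)
river: ρ → (-7,20,8)
closes: descent 1, river 4
min |a| on river = 5

5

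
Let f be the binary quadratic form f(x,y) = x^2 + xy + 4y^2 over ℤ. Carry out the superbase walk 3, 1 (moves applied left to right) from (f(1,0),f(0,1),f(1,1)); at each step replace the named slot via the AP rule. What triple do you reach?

start (1,4,6) = (f(1,0),f(0,1),f(1,1))
replace slot 3: 2·(1+4) − 6 = 4 → (1,4,4)
replace slot 1: 2·(4+4) − 1 = 15 → (15,4,4)

15,4,4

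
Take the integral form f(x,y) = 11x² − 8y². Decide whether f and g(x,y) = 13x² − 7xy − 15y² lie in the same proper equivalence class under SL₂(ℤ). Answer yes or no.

D₁ = 352, D₂ = 829
discriminants differ ⇒ not SL₂(ℤ)-equivalent

no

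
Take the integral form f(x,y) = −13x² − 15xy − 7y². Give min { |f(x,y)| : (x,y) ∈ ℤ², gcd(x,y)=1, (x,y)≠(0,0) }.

translate: b→-11 (≡15 mod 26), so (13,15,7)→(13,-11,5)
flip: (13,-11,5)→(5,11,13)
translate: b→1 (≡11 mod 10), so (5,11,13)→(5,1,7)
reduced (well bottom): (5,1,7) with a≤c, −a<b≤a
well minimum |f| = |-5| = 5 (negative-definite)

5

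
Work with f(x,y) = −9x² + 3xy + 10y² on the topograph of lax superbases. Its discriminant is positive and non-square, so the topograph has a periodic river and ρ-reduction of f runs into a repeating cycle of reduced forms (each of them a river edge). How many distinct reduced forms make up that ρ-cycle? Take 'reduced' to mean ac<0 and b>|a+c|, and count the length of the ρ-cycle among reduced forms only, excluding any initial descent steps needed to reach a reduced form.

D = 369, ⌊√D⌋ = 19
river: ρ → (10,17,-2)
river: ρ → (-2,19,1)
river: ρ → (1,19,-2)
river: ρ → (-2,17,10)
river: ρ → (10,3,-9)
river: ρ → (-9,15,4)
river: ρ → (4,17,-5)
river: ρ → (-5,13,10)
river: ρ → (10,7,-8)
river: ρ → (-8,9,9)
river: ρ → (9,9,-8)
river: ρ → (-8,7,10)
river: ρ → (10,13,-5)
river: ρ → (-5,17,4)
river: ρ → (4,15,-9)
river: ρ → (-9,3,10)
ρ-cycle length = 16 (tail of 0 descent steps not counted)

16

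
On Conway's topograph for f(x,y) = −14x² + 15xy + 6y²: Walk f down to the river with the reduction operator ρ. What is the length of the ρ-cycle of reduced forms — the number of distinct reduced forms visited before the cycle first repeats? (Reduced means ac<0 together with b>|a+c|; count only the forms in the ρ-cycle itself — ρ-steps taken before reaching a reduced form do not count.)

D = 561, ⌊√D⌋ = 23
river: ρ → (6,21,-5)
river: ρ → (-5,19,10)
river: ρ → (10,21,-3)
river: ρ → (-3,21,10)
river: ρ → (10,19,-5)
river: ρ → (-5,21,6)
river: ρ → (6,15,-14)
river: ρ → (-14,13,7)
river: ρ → (7,15,-12)
river: ρ → (-12,9,10)
river: ρ → (10,11,-11)
river: ρ → (-11,11,10)
river: ρ → (10,9,-12)
river: ρ → (-12,15,7)
river: ρ → (7,13,-14)
river: ρ → (-14,15,6)
ρ-cycle length = 16 (tail of 0 descent steps not counted)

16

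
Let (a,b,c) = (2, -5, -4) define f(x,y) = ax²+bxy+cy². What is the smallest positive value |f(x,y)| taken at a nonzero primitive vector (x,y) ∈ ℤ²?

descent: ρ → (-4,5,2)  [lands on river]
river: ρ → (2,7,-1)
river: ρ → (-1,7,2)
river: ρ → (2,5,-4)
river: ρ → (-4,3,3)
river: ρ → (3,3,-4)
closes: descent 1, river 6
min |a| on river = 1

1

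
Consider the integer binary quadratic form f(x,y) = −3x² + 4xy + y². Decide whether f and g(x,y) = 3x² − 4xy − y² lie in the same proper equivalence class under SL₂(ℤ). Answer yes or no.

D₁ = 28, D₂ = 28
river cycle of f (length 4): (1, 4, -3), (-3, 2, 2), (2, 2, -3), (-3, 4, 1)
river cycle of g (length 4): (-1, 4, 3), (3, 2, -2), (-2, 2, 3), (3, 4, -1)
cycles differ ⇒ inequivalent

no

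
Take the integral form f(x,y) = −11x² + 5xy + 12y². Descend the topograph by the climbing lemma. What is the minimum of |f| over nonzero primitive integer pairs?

river: ρ → (12,19,-4)
river: ρ → (-4,21,7)
river: ρ → (7,21,-4)
river: ρ → (-4,19,12)
river: ρ → (12,5,-11)
river: ρ → (-11,17,6)
river: ρ → (6,19,-8)
river: ρ → (-8,13,12)
river: ρ → (12,11,-9)
river: ρ → (-9,7,14)
river: ρ → (14,21,-2)
river: ρ → (-2,23,3)
river: ρ → (3,19,-16)
river: ρ → (-16,13,6)
river: ρ → (6,23,-1)
river: ρ → (-1,23,6)
river: ρ → (6,13,-16)
river: ρ → (-16,19,3)
river: ρ → (3,23,-2)
river: ρ → (-2,21,14)
river: ρ → (14,7,-9)
river: ρ → (-9,11,12)
river: ρ → (12,13,-8)
river: ρ → (-8,19,6)
river: ρ → (6,17,-11)
river: ρ → (-11,5,12)
closes: descent 0, river 26
min |a| on river = 1

1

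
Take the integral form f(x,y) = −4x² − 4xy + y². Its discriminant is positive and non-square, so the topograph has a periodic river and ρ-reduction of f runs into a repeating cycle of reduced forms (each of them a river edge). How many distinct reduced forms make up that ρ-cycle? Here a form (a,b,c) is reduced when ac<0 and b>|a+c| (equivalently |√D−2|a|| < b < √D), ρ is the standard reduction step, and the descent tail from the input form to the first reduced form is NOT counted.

D = 32, ⌊√D⌋ = 5
descent: ρ → (1,4,-4)  [lands on river]
river: ρ → (-4,4,1)
ρ-cycle length = 2 (tail of 1 descent step not counted)

2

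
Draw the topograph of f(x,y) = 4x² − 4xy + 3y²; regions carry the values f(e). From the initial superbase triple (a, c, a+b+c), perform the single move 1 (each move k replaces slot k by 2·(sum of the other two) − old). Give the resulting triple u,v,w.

start (4,3,3) = (f(1,0),f(0,1),f(1,1))
replace slot 1: 2·(3+3) − 4 = 8 → (8,3,3)

8,3,3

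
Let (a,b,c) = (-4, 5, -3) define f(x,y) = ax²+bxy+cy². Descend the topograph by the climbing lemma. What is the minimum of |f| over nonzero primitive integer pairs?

translate: b→3 (≡-5 mod 8), so (4,-5,3)→(4,3,2)
flip: (4,3,2)→(2,-3,4)
translate: b→1 (≡-3 mod 4), so (2,-3,4)→(2,1,3)
reduced (well bottom): (2,1,3) with a≤c, −a<b≤a
well minimum |f| = |-2| = 2 (negative-definite)

2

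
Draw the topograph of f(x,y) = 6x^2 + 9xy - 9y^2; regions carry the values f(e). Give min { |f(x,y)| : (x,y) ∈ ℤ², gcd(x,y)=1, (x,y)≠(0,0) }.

river: ρ → (-9,9,6)
river: ρ → (6,15,-3)
river: ρ → (-3,15,6)
river: ρ → (6,9,-9)
closes: descent 0, river 4
min |a| on river = 3

3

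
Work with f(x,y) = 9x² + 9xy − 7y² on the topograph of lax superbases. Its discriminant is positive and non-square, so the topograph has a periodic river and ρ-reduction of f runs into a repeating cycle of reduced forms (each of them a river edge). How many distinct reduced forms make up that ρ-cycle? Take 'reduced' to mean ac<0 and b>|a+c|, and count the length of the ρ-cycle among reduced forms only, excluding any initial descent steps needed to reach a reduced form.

D = 333, ⌊√D⌋ = 18
river: ρ → (-7,5,11)
river: ρ → (11,17,-1)
river: ρ → (-1,17,11)
river: ρ → (11,5,-7)
river: ρ → (-7,9,9)
river: ρ → (9,9,-7)
ρ-cycle length = 6 (tail of 0 descent steps not counted)

6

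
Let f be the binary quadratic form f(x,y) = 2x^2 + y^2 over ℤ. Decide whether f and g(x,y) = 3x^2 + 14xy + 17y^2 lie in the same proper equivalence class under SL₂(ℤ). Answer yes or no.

D₁ = -8, D₂ = -8
f: flip: (2,0,1)→(1,0,2)
f: reduced (well bottom): (1,0,2) with a≤c, −a<b≤a
g: translate: b→2 (≡14 mod 6), so (3,14,17)→(3,2,1)
g: flip: (3,2,1)→(1,-2,3)
g: translate: b→0 (≡-2 mod 2), so (1,-2,3)→(1,0,2)
g: reduced (well bottom): (1,0,2) with a≤c, −a<b≤a
reduced forms (1, 0, 2) vs (1, 0, 2) ⇒ equivalent

yes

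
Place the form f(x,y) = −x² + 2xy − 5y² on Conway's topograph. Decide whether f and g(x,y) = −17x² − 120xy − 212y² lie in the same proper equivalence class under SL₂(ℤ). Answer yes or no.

D₁ = -16, D₂ = -16
f is negative-definite; reduce −f:
−f: translate: b→0 (≡-2 mod 2), so (1,-2,5)→(1,0,4)
−f: reduced (well bottom): (1,0,4) with a≤c, −a<b≤a
flip sign back: reduced form of f is (-1,0,-4)
g is negative-definite; reduce −g:
−g: translate: b→-16 (≡120 mod 34), so (17,120,212)→(17,-16,4)
−g: flip: (17,-16,4)→(4,16,17)
−g: translate: b→0 (≡16 mod 8), so (4,16,17)→(4,0,1)
−g: flip: (4,0,1)→(1,0,4)
−g: reduced (well bottom): (1,0,4) with a≤c, −a<b≤a
flip sign back: reduced form of g is (-1,0,-4)
reduced forms (-1, 0, -4) vs (-1, 0, -4) ⇒ equivalent

yes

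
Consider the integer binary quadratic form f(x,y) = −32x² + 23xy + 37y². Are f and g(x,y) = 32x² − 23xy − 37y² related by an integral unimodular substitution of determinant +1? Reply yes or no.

D₁ = 5265, D₂ = 5265
river cycle of f (length 26): (37, 51, -18), (-18, 57, 28), (28, 55, -20), (-20, 65, 13), (13, 65, -20), (-20, 55, 28), (28, 57, -18), (-18, 51, 37), (37, 23, -32), (-32, 41, 28), … (16 more)
river cycle of g (length 26): (-37, 23, 32), (32, 41, -28), (-28, 71, 2), (2, 69, -63), (-63, 57, 8), (8, 71, -7), (-7, 69, 18), (18, 39, -52), (-52, 65, 5), (5, 65, -52), … (16 more)
cycles differ ⇒ inequivalent

no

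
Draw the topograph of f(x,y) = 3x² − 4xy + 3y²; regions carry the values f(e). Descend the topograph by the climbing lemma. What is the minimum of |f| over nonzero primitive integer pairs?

translate: b→2 (≡-4 mod 6), so (3,-4,3)→(3,2,2)
flip: (3,2,2)→(2,-2,3)
translate: b→2 (≡-2 mod 4), so (2,-2,3)→(2,2,3)
reduced (well bottom): (2,2,3) with a≤c, −a<b≤a
well minimum = a = 2

2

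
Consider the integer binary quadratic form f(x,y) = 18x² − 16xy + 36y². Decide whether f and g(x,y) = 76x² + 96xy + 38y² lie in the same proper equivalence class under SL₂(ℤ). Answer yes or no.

D₁ = -2336, D₂ = -2336
f: reduced (well bottom): (18,-16,36) with a≤c, −a<b≤a
g: translate: b→-56 (≡96 mod 152), so (76,96,38)→(76,-56,18)
g: flip: (76,-56,18)→(18,56,76)
g: translate: b→-16 (≡56 mod 36), so (18,56,76)→(18,-16,36)
g: reduced (well bottom): (18,-16,36) with a≤c, −a<b≤a
reduced forms (18, -16, 36) vs (18, -16, 36) ⇒ equivalent

yes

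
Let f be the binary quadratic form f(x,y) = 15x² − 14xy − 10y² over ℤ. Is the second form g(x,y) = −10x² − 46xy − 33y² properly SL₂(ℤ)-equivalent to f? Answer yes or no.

D₁ = 796, D₂ = 796
river cycle of f (length 20): (-10, 14, 15), (15, 16, -9), (-9, 20, 11), (11, 24, -5), (-5, 26, 6), (6, 22, -13), (-13, 4, 15), (15, 26, -2), (-2, 26, 15), (15, 4, -13), … (10 more)
river cycle of g (length 20): (3, 26, -10), (-10, 14, 15), (15, 16, -9), (-9, 20, 11), (11, 24, -5), (-5, 26, 6), (6, 22, -13), (-13, 4, 15), (15, 26, -2), (-2, 26, 15), … (10 more)
cycles coincide ⇒ equivalent

yes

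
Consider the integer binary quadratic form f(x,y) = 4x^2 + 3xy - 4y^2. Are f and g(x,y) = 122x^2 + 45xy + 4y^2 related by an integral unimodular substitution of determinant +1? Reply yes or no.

D₁ = 73, D₂ = 73
river cycle of f (length 18): (-4, 5, 3), (3, 7, -2), (-2, 5, 6), (6, 7, -1), (-1, 7, 6), (6, 5, -2), (-2, 7, 3), (3, 5, -4), (-4, 3, 4), (4, 5, -3), … (8 more)
river cycle of g (length 18): (4, 3, -4), (-4, 5, 3), (3, 7, -2), (-2, 5, 6), (6, 7, -1), (-1, 7, 6), (6, 5, -2), (-2, 7, 3), (3, 5, -4), (-4, 3, 4), … (8 more)
cycles coincide ⇒ equivalent

yes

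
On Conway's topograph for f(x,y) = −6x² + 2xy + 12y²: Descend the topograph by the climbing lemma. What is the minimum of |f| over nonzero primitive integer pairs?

descent: ρ → (12,-2,-6)
descent: ρ → (-6,14,4)  [lands on river]
river: ρ → (4,10,-12)
river: ρ → (-12,14,2)
river: ρ → (2,14,-12)
river: ρ → (-12,10,4)
river: ρ → (4,14,-6)
river: ρ → (-6,10,8)
river: ρ → (8,6,-8)
river: ρ → (-8,10,6)
river: ρ → (6,14,-4)
river: ρ → (-4,10,12)
river: ρ → (12,14,-2)
river: ρ → (-2,14,12)
river: ρ → (12,10,-4)
river: ρ → (-4,14,6)
river: ρ → (6,10,-8)
river: ρ → (-8,6,8)
river: ρ → (8,10,-6)
closes: descent 2, river 18
min |a| on river = 2

2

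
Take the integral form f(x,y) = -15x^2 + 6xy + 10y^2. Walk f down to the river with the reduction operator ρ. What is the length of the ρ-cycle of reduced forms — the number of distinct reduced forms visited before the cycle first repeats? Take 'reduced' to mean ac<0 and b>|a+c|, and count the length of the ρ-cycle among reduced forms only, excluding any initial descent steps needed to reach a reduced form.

D = 636, ⌊√D⌋ = 25
river: ρ → (10,14,-11)
river: ρ → (-11,8,13)
river: ρ → (13,18,-6)
river: ρ → (-6,18,13)
river: ρ → (13,8,-11)
river: ρ → (-11,14,10)
river: ρ → (10,6,-15)
river: ρ → (-15,24,1)
river: ρ → (1,24,-15)
river: ρ → (-15,6,10)
ρ-cycle length = 10 (tail of 0 descent steps not counted)

10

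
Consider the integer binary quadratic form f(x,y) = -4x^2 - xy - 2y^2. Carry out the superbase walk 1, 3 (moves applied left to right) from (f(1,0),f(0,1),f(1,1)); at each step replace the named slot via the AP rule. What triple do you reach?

start (-4,-2,-7) = (f(1,0),f(0,1),f(1,1))
replace slot 1: 2·((-2)+(-7)) − (-4) = -14 → (-14,-2,-7)
replace slot 3: 2·((-14)+(-2)) − (-7) = -25 → (-14,-2,-25)

-14,-2,-25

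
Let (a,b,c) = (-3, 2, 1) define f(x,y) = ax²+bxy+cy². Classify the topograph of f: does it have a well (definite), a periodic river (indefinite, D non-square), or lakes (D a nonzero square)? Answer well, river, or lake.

D = b²−4ac = 2² − 4·(-3)·1 = 16
D = 4² is a perfect square ⇒ form factors over ℤ ⇒ lakes

lake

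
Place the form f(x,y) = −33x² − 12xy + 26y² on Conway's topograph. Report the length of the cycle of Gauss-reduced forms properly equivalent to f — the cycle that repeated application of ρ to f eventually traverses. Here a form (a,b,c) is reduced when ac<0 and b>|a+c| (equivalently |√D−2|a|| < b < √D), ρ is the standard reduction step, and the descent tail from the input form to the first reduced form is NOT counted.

D = 3576, ⌊√D⌋ = 59
descent: ρ → (26,12,-33)  [lands on river]
river: ρ → (-33,54,5)
river: ρ → (5,56,-22)
river: ρ → (-22,32,29)
river: ρ → (29,26,-25)
river: ρ → (-25,24,30)
river: ρ → (30,36,-19)
river: ρ → (-19,40,26)
ρ-cycle length = 8 (tail of 1 descent step not counted)

8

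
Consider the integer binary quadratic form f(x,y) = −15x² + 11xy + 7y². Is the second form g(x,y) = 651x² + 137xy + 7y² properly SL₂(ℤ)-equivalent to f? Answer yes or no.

D₁ = 541, D₂ = 541
river cycle of f (length 22): (7, 17, -9), (-9, 19, 5), (5, 21, -5), (-5, 19, 9), (9, 17, -7), (-7, 11, 15), (15, 19, -3), (-3, 23, 1), (1, 23, -3), (-3, 19, 15), … (12 more)
river cycle of g (length 22): (7, 17, -9), (-9, 19, 5), (5, 21, -5), (-5, 19, 9), (9, 17, -7), (-7, 11, 15), (15, 19, -3), (-3, 23, 1), (1, 23, -3), (-3, 19, 15), … (12 more)
cycles coincide ⇒ equivalent

yes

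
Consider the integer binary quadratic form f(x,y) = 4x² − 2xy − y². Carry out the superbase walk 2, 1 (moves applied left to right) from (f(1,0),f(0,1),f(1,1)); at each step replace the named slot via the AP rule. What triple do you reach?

start (4,-1,1) = (f(1,0),f(0,1),f(1,1))
replace slot 2: 2·(4+1) − (-1) = 11 → (4,11,1)
replace slot 1: 2·(11+1) − 4 = 20 → (20,11,1)

20,11,1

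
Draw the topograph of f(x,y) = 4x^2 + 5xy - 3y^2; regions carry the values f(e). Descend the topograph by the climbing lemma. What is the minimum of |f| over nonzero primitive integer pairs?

river: ρ → (-3,7,2)
river: ρ → (2,5,-6)
river: ρ → (-6,7,1)
river: ρ → (1,7,-6)
river: ρ → (-6,5,2)
river: ρ → (2,7,-3)
river: ρ → (-3,5,4)
river: ρ → (4,3,-4)
river: ρ → (-4,5,3)
river: ρ → (3,7,-2)
river: ρ → (-2,5,6)
river: ρ → (6,7,-1)
river: ρ → (-1,7,6)
river: ρ → (6,5,-2)
river: ρ → (-2,7,3)
river: ρ → (3,5,-4)
river: ρ → (-4,3,4)
river: ρ → (4,5,-3)
closes: descent 0, river 18
min |a| on river = 1

1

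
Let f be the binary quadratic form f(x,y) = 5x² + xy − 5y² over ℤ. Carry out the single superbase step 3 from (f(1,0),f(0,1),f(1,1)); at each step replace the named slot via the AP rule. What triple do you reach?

start (5,-5,1) = (f(1,0),f(0,1),f(1,1))
replace slot 3: 2·(5+(-5)) − 1 = -1 → (5,-5,-1)

5,-5,-1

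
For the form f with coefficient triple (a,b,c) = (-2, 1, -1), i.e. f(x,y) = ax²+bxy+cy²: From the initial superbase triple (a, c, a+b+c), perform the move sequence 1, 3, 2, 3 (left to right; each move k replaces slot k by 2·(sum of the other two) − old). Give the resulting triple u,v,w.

start (-2,-1,-2) = (f(1,0),f(0,1),f(1,1))
replace slot 1: 2·((-1)+(-2)) − (-2) = -4 → (-4,-1,-2)
replace slot 3: 2·((-4)+(-1)) − (-2) = -8 → (-4,-1,-8)
replace slot 2: 2·((-4)+(-8)) − (-1) = -23 → (-4,-23,-8)
replace slot 3: 2·((-4)+(-23)) − (-8) = -46 → (-4,-23,-46)

-4,-23,-46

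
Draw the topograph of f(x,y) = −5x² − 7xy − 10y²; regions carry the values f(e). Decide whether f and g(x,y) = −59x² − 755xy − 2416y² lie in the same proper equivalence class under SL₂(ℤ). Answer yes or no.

D₁ = -151, D₂ = -151
f is negative-definite; reduce −f:
−f: translate: b→-3 (≡7 mod 10), so (5,7,10)→(5,-3,8)
−f: reduced (well bottom): (5,-3,8) with a≤c, −a<b≤a
flip sign back: reduced form of f is (-5,3,-8)
g is negative-definite; reduce −g:
−g: translate: b→47 (≡755 mod 118), so (59,755,2416)→(59,47,10)
−g: flip: (59,47,10)→(10,-47,59)
−g: translate: b→-7 (≡-47 mod 20), so (10,-47,59)→(10,-7,5)
−g: flip: (10,-7,5)→(5,7,10)
−g: translate: b→-3 (≡7 mod 10), so (5,7,10)→(5,-3,8)
−g: reduced (well bottom): (5,-3,8) with a≤c, −a<b≤a
flip sign back: reduced form of g is (-5,3,-8)
reduced forms (-5, 3, -8) vs (-5, 3, -8) ⇒ equivalent

yes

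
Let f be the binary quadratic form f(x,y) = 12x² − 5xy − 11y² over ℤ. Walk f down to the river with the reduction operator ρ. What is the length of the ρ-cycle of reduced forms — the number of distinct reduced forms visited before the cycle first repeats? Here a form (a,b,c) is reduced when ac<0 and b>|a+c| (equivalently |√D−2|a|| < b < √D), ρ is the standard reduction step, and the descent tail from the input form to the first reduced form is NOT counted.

D = 553, ⌊√D⌋ = 23
descent: ρ → (-11,5,12)  [lands on river]
river: ρ → (12,19,-4)
river: ρ → (-4,21,7)
river: ρ → (7,21,-4)
river: ρ → (-4,19,12)
river: ρ → (12,5,-11)
river: ρ → (-11,17,6)
river: ρ → (6,19,-8)
river: ρ → (-8,13,12)
river: ρ → (12,11,-9)
river: ρ → (-9,7,14)
river: ρ → (14,21,-2)
river: ρ → (-2,23,3)
river: ρ → (3,19,-16)
river: ρ → (-16,13,6)
river: ρ → (6,23,-1)
river: ρ → (-1,23,6)
river: ρ → (6,13,-16)
river: ρ → (-16,19,3)
river: ρ → (3,23,-2)
river: ρ → (-2,21,14)
river: ρ → (14,7,-9)
river: ρ → (-9,11,12)
river: ρ → (12,13,-8)
river: ρ → (-8,19,6)
river: ρ → (6,17,-11)
ρ-cycle length = 26 (tail of 1 descent step not counted)

26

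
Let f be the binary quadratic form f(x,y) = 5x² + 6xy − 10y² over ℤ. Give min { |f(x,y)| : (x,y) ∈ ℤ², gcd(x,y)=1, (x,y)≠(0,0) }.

river: ρ → (-10,14,1)
river: ρ → (1,14,-10)
river: ρ → (-10,6,5)
river: ρ → (5,14,-2)
river: ρ → (-2,14,5)
river: ρ → (5,6,-10)
closes: descent 0, river 6
min |a| on river = 1

1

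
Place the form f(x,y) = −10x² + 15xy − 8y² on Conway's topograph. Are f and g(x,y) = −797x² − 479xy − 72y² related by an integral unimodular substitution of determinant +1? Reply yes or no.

D₁ = -95, D₂ = -95
f is negative-definite; reduce −f:
−f: translate: b→5 (≡-15 mod 20), so (10,-15,8)→(10,5,3)
−f: flip: (10,5,3)→(3,-5,10)
−f: translate: b→1 (≡-5 mod 6), so (3,-5,10)→(3,1,8)
−f: reduced (well bottom): (3,1,8) with a≤c, −a<b≤a
flip sign back: reduced form of f is (-3,-1,-8)
g is negative-definite; reduce −g:
−g: flip: (797,479,72)→(72,-479,797)
−g: translate: b→-47 (≡-479 mod 144), so (72,-479,797)→(72,-47,8)
−g: flip: (72,-47,8)→(8,47,72)
−g: translate: b→-1 (≡47 mod 16), so (8,47,72)→(8,-1,3)
−g: flip: (8,-1,3)→(3,1,8)
−g: reduced (well bottom): (3,1,8) with a≤c, −a<b≤a
flip sign back: reduced form of g is (-3,-1,-8)
reduced forms (-3, -1, -8) vs (-3, -1, -8) ⇒ equivalent

yes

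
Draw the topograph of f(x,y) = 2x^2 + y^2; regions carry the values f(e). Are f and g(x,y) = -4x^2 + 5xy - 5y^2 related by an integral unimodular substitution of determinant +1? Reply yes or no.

D₁ = -8, D₂ = -55
discriminants differ ⇒ not SL₂(ℤ)-equivalent

no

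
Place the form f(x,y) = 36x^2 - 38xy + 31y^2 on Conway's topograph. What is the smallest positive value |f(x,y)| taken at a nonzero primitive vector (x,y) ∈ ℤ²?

translate: b→34 (≡-38 mod 72), so (36,-38,31)→(36,34,29)
flip: (36,34,29)→(29,-34,36)
translate: b→24 (≡-34 mod 58), so (29,-34,36)→(29,24,31)
reduced (well bottom): (29,24,31) with a≤c, −a<b≤a
well minimum = a = 29

29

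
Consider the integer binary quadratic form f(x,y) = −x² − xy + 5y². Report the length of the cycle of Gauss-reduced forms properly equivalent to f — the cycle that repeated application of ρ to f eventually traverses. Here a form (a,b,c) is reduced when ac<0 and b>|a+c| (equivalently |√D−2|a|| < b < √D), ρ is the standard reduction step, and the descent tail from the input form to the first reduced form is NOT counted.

D = 21, ⌊√D⌋ = 4
descent: ρ → (5,1,-1)
descent: ρ → (-1,3,3)  [lands on river]
river: ρ → (3,3,-1)
ρ-cycle length = 2 (tail of 2 descent steps not counted)

2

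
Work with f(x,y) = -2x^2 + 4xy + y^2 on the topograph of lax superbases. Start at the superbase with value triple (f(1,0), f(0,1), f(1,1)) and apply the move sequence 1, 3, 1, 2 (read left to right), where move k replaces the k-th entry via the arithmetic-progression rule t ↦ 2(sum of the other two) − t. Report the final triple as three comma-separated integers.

start (-2,1,3) = (f(1,0),f(0,1),f(1,1))
replace slot 1: 2·(1+3) − (-2) = 10 → (10,1,3)
replace slot 3: 2·(10+1) − 3 = 19 → (10,1,19)
replace slot 1: 2·(1+19) − 10 = 30 → (30,1,19)
replace slot 2: 2·(30+19) − 1 = 97 → (30,97,19)

30,97,19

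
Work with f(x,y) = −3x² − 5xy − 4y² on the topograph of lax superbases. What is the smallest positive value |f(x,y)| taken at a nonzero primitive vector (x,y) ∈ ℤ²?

translate: b→-1 (≡5 mod 6), so (3,5,4)→(3,-1,2)
flip: (3,-1,2)→(2,1,3)
reduced (well bottom): (2,1,3) with a≤c, −a<b≤a
well minimum |f| = |-2| = 2 (negative-definite)

2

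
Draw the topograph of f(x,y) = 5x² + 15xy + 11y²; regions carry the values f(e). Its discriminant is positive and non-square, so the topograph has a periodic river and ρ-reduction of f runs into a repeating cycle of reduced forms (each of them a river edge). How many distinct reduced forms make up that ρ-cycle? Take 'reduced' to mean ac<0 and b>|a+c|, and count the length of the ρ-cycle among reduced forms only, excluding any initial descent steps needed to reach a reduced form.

D = 5, ⌊√D⌋ = 2
descent: ρ → (11,7,1)
descent: ρ → (1,1,-1)  [lands on river]
river: ρ → (-1,1,1)
ρ-cycle length = 2 (tail of 2 descent steps not counted)

2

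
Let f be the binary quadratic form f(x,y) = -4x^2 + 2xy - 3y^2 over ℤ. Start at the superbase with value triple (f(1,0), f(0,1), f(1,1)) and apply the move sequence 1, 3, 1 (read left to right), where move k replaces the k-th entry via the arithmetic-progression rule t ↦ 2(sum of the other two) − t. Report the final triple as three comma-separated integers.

start (-4,-3,-5) = (f(1,0),f(0,1),f(1,1))
replace slot 1: 2·((-3)+(-5)) − (-4) = -12 → (-12,-3,-5)
replace slot 3: 2·((-12)+(-3)) − (-5) = -25 → (-12,-3,-25)
replace slot 1: 2·((-3)+(-25)) − (-12) = -44 → (-44,-3,-25)

-44,-3,-25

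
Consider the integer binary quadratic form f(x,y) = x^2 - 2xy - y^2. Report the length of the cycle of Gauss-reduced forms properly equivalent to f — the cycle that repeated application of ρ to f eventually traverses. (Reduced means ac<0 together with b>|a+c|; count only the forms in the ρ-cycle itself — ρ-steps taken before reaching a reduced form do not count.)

D = 8, ⌊√D⌋ = 2
descent: ρ → (-1,2,1)  [lands on river]
river: ρ → (1,2,-1)
ρ-cycle length = 2 (tail of 1 descent step not counted)

2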